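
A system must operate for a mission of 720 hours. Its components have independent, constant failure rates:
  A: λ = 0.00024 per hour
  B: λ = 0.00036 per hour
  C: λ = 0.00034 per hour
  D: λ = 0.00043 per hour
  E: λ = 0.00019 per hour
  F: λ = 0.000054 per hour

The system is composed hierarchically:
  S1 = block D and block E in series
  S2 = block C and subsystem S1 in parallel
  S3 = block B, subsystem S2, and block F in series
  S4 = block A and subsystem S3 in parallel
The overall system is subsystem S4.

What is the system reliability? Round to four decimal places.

R(A) = exp(−0.00024 × 720) = 0.841306
R(B) = exp(−0.00036 × 720) = 0.771669
R(C) = exp(−0.00034 × 720) = 0.782861
R(D) = exp(−0.00043 × 720) = 0.733740
R(E) = exp(−0.00019 × 720) = 0.872145
R(F) = exp(−0.000054 × 720) = 0.961866
Series (D and E): 0.733740 × 0.872145 = 0.639928
Parallel (C and [0.639928]): 1 − (1 − 0.782861)(1 − 0.639928) = 0.921814
Series (B, [0.921814], and F): 0.771669 × 0.921814 × 0.961866 = 0.684209
Parallel (A and [0.684209]): 1 − (1 − 0.841306)(1 − 0.684209) = 0.9499

0.9499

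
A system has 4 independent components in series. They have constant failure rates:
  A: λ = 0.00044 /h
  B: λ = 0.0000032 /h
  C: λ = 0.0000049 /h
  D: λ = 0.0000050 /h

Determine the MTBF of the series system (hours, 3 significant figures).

2210

Series of exponential components: λ_sys = Σ λ_i
λ_sys = 0.00044 + 0.0000032 + 0.0000049 + 0.0000050 = 4.5310e-04 /h
MTBF = 1 / λ_sys = 2210 h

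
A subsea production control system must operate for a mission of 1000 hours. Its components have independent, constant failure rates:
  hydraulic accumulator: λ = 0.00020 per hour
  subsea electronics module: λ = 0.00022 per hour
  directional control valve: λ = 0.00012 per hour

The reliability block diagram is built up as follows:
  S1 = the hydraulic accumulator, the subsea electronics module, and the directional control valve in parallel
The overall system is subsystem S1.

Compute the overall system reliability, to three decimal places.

0.996

R(hydraulic accumulator) = exp(−0.00020 × 1000) = 0.81873
R(subsea electronics module) = exp(−0.00022 × 1000) = 0.80252
R(directional control valve) = exp(−0.00012 × 1000) = 0.88692
Parallel (hydraulic accumulator, subsea electronics module, and directional control valve): 1 − (1 − 0.81873)(1 − 0.80252)(1 − 0.88692) = 0.996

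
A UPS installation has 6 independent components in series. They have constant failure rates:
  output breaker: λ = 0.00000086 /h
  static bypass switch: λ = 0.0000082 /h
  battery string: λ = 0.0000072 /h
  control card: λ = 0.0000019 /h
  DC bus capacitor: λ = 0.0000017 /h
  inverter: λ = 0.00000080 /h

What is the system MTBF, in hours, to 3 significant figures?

Series of exponential components: λ_sys = Σ λ_i
λ_sys = 0.00000086 + 0.0000082 + 0.0000072 + 0.0000019 + 0.0000017 + 0.00000080 = 2.0660e-05 /h
MTBF = 1 / λ_sys = 48400 h

48400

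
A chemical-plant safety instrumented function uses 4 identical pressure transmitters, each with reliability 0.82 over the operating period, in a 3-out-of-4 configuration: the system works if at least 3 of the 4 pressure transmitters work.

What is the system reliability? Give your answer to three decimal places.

R = Σ_{i=3}^{4} C(4,i) p^i (1−p)^{4−i} with p = 0.82
C(4,3)·0.82^3·0.18^1 = 0.39698
C(4,4)·0.82^4·0.18^0 = 0.45212
Sum = 0.849

0.849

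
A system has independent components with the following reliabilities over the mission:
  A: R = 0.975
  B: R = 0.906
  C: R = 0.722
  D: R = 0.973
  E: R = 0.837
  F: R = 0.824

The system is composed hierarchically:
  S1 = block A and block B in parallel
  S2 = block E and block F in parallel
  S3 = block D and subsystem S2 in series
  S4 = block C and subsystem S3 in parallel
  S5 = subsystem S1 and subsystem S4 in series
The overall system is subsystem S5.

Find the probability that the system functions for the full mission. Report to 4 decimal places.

Parallel (A and B): 1 − (1 − 0.975000)(1 − 0.906000) = 0.997650
Parallel (E and F): 1 − (1 − 0.837000)(1 − 0.824000) = 0.971312
Series (D and [0.971312]): 0.973000 × 0.971312 = 0.945087
Parallel (C and [0.945087]): 1 − (1 − 0.722000)(1 − 0.945087) = 0.984734
Series ([0.997650] and [0.984734]): 0.997650 × 0.984734 = 0.9824

0.9824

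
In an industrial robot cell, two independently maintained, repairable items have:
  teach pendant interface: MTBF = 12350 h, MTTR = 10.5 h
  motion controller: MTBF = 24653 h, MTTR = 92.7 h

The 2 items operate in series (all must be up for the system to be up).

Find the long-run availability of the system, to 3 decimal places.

A(teach pendant interface) = MTBF/(MTBF+MTTR) = 12350/(12350+10.5) = 0.999151
A(motion controller) = MTBF/(MTBF+MTTR) = 24653/(24653+92.7) = 0.996254
Series availability: 0.999151 × 0.996254 = 0.995

0.995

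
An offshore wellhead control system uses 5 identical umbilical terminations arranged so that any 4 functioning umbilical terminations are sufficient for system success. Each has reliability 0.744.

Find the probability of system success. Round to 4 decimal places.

R = Σ_{i=4}^{5} C(5,i) p^i (1−p)^{5−i} with p = 0.744
C(5,4)·0.744^4·0.256^1 = 0.392195
C(5,5)·0.744^5·0.256^0 = 0.227963
Sum = 0.6202

0.6202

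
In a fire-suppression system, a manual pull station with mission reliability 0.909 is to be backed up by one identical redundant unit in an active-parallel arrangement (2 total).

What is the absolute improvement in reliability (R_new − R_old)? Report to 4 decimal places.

R_before = 0.909
R_after = 1 − (1 − 0.909)^2 = 0.9917
ΔR = 0.9917 − 0.909 = 0.0827

0.0827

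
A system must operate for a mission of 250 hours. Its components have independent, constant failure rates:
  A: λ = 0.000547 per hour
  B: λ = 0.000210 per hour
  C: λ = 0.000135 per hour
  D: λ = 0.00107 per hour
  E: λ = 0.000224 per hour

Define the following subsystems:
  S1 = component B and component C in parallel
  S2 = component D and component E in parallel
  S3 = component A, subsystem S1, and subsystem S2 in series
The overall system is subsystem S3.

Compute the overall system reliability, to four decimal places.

R(A) = exp(−0.000547 × 250) = 0.872188
R(B) = exp(−0.000210 × 250) = 0.948854
R(C) = exp(−0.000135 × 250) = 0.966813
R(D) = exp(−0.00107 × 250) = 0.765290
R(E) = exp(−0.000224 × 250) = 0.945539
Parallel (B and C): 1 − (1 − 0.948854)(1 − 0.966813) = 0.998303
Parallel (D and E): 1 − (1 − 0.765290)(1 − 0.945539) = 0.987217
Series (A, [0.998303], and [0.987217]): 0.872188 × 0.998303 × 0.987217 = 0.8596

0.8596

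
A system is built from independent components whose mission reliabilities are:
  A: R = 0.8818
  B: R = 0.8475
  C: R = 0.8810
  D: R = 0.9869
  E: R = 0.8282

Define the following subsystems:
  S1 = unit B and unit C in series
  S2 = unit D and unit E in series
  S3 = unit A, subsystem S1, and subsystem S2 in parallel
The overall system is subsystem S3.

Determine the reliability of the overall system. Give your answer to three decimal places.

Series (B and C): 0.84750 × 0.88100 = 0.74665
Series (D and E): 0.98690 × 0.82820 = 0.81735
Parallel (A, [0.74665], and [0.81735]): 1 − (1 − 0.88180)(1 − 0.74665)(1 − 0.81735) = 0.995

0.995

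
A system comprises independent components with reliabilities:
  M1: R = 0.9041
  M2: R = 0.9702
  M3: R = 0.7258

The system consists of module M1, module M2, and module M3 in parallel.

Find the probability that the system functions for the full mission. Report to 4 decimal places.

0.9992

Parallel (M1, M2, and M3): 1 − (1 − 0.904100)(1 − 0.970200)(1 − 0.725800) = 0.9992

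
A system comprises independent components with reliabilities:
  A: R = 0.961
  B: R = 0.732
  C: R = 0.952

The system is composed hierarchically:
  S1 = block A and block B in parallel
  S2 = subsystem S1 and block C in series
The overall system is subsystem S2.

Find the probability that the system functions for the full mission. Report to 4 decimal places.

0.9420

Parallel (A and B): 1 − (1 − 0.961000)(1 − 0.732000) = 0.989548
Series ([0.989548] and C): 0.989548 × 0.952000 = 0.9420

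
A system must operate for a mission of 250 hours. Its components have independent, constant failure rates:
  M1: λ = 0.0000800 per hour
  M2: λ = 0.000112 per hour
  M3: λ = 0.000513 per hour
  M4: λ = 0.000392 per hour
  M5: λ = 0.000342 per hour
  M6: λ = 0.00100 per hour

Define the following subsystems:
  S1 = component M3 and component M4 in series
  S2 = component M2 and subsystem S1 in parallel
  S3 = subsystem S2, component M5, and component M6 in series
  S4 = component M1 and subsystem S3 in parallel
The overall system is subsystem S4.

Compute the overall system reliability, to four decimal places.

0.9943

R(M1) = exp(−0.0000800 × 250) = 0.980199
R(M2) = exp(−0.000112 × 250) = 0.972388
R(M3) = exp(−0.000513 × 250) = 0.879633
R(M4) = exp(−0.000392 × 250) = 0.906649
R(M5) = exp(−0.000342 × 250) = 0.918053
R(M6) = exp(−0.00100 × 250) = 0.778801
Series (M3 and M4): 0.879633 × 0.906649 = 0.797518
Parallel (M2 and [0.797518]): 1 − (1 − 0.972388)(1 − 0.797518) = 0.994409
Series ([0.994409], M5, and M6): 0.994409 × 0.918053 × 0.778801 = 0.710983
Parallel (M1 and [0.710983]): 1 − (1 − 0.980199)(1 − 0.710983) = 0.9943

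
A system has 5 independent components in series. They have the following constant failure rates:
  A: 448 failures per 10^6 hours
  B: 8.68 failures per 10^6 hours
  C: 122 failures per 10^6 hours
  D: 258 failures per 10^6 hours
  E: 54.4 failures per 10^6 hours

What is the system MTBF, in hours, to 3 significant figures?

1120

Series of exponential components: λ_sys = Σ λ_i
λ_sys = 0.000448 + 0.00000868 + 0.000122 + 0.000258 + 0.0000544 = 8.9108e-04 /h
MTBF = 1 / λ_sys = 1120 h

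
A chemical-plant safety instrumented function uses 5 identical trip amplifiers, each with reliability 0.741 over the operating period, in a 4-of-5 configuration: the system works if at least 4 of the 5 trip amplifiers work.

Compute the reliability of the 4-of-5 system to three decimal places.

0.614

R = Σ_{i=4}^{5} C(5,i) p^i (1−p)^{5−i} with p = 0.741
C(5,4)·0.741^4·0.259^1 = 0.39043
C(5,5)·0.741^5·0.259^0 = 0.22340
Sum = 0.614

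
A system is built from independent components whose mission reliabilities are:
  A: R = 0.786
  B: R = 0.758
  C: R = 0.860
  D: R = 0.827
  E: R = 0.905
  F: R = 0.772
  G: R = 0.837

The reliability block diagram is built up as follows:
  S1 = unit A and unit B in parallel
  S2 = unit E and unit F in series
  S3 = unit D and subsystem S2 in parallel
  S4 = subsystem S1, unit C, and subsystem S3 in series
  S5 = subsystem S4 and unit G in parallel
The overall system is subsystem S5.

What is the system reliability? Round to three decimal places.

Parallel (A and B): 1 − (1 − 0.78600)(1 − 0.75800) = 0.94821
Series (E and F): 0.90500 × 0.77200 = 0.69866
Parallel (D and [0.69866]): 1 − (1 − 0.82700)(1 − 0.69866) = 0.94787
Series ([0.94821], C, and [0.94787]): 0.94821 × 0.86000 × 0.94787 = 0.77295
Parallel ([0.77295] and G): 1 − (1 − 0.77295)(1 − 0.83700) = 0.963

0.963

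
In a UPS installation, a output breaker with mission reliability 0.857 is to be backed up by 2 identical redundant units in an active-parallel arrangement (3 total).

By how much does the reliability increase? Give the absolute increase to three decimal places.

0.140

R_before = 0.857
R_after = 1 − (1 − 0.857)^3 = 0.997
ΔR = 0.997 − 0.857 = 0.140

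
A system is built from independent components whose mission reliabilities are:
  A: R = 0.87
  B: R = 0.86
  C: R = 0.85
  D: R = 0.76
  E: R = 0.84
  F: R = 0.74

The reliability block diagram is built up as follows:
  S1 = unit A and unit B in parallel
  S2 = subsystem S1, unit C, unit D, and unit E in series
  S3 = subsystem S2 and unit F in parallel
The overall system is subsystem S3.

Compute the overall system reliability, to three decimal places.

0.879

Parallel (A and B): 1 − (1 − 0.87000)(1 − 0.86000) = 0.98180
Series ([0.98180], C, D, and E): 0.98180 × 0.85000 × 0.76000 × 0.84000 = 0.53276
Parallel ([0.53276] and F): 1 − (1 − 0.53276)(1 − 0.74000) = 0.879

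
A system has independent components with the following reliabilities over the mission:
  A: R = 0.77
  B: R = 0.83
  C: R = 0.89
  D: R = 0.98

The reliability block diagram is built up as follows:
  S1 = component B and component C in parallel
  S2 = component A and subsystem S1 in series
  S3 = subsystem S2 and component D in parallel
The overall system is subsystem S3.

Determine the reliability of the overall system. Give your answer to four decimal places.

0.9951

Parallel (B and C): 1 − (1 − 0.830000)(1 − 0.890000) = 0.981300
Series (A and [0.981300]): 0.770000 × 0.981300 = 0.755601
Parallel ([0.755601] and D): 1 − (1 − 0.755601)(1 − 0.980000) = 0.9951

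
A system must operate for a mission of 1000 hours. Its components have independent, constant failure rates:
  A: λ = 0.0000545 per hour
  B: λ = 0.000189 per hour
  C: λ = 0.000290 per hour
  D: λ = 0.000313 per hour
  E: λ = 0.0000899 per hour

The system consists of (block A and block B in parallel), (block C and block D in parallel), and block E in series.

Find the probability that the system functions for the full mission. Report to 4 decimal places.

0.8444

R(A) = exp(−0.0000545 × 1000) = 0.946959
R(B) = exp(−0.000189 × 1000) = 0.827787
R(C) = exp(−0.000290 × 1000) = 0.748264
R(D) = exp(−0.000313 × 1000) = 0.731250
R(E) = exp(−0.0000899 × 1000) = 0.914023
Parallel (A and B): 1 − (1 − 0.946959)(1 − 0.827787) = 0.990866
Parallel (C and D): 1 − (1 − 0.748264)(1 − 0.731250) = 0.932346
Series ([0.990866], [0.932346], and E): 0.990866 × 0.932346 × 0.914023 = 0.8444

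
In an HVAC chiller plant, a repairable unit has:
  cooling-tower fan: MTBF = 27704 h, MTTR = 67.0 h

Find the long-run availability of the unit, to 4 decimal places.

0.9976

A(cooling-tower fan) = MTBF/(MTBF+MTTR) = 27704/(27704+67.0) = 0.9976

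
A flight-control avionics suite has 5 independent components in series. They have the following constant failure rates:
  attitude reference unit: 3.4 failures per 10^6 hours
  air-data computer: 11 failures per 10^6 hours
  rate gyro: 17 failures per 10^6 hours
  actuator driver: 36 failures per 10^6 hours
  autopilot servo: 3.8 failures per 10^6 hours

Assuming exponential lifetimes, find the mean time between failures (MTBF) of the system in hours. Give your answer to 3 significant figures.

Series of exponential components: λ_sys = Σ λ_i
λ_sys = 0.0000034 + 0.000011 + 0.000017 + 0.000036 + 0.0000038 = 7.1200e-05 /h
MTBF = 1 / λ_sys = 14000 h

14000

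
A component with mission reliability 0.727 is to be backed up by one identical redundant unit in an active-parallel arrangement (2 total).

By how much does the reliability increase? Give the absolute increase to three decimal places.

R_before = 0.727
R_after = 1 − (1 − 0.727)^2 = 0.925
ΔR = 0.925 − 0.727 = 0.198

0.198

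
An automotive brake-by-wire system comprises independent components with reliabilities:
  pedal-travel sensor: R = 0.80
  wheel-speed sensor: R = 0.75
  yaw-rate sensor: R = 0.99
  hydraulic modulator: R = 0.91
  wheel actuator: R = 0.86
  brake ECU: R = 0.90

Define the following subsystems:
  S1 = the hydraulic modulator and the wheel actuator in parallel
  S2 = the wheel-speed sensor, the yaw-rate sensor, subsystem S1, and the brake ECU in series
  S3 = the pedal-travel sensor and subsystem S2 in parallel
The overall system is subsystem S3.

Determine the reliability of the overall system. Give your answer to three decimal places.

Parallel (hydraulic modulator and wheel actuator): 1 − (1 − 0.91000)(1 − 0.86000) = 0.98740
Series (wheel-speed sensor, yaw-rate sensor, [0.98740], and brake ECU): 0.75000 × 0.99000 × 0.98740 × 0.90000 = 0.65983
Parallel (pedal-travel sensor and [0.65983]): 1 − (1 − 0.80000)(1 − 0.65983) = 0.932

0.932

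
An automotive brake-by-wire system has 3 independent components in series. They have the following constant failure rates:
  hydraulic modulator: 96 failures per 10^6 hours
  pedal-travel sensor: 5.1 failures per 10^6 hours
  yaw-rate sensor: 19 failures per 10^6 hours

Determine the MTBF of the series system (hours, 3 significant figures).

Series of exponential components: λ_sys = Σ λ_i
λ_sys = 0.000096 + 0.0000051 + 0.000019 = 1.2010e-04 /h
MTBF = 1 / λ_sys = 8330 h

8330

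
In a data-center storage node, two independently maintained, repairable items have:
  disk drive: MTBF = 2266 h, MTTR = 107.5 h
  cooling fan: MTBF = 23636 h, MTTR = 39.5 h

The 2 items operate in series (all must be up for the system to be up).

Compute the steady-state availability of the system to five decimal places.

A(disk drive) = MTBF/(MTBF+MTTR) = 2266/(2266+107.5) = 0.954708
A(cooling fan) = MTBF/(MTBF+MTTR) = 23636/(23636+39.5) = 0.998332
Series availability: 0.954708 × 0.998332 = 0.95312

0.95312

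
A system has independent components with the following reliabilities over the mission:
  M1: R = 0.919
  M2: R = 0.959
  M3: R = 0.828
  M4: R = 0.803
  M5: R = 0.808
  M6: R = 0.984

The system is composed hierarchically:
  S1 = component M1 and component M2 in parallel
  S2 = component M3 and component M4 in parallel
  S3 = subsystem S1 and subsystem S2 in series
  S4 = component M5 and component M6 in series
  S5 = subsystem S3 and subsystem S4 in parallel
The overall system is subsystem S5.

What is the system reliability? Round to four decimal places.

Parallel (M1 and M2): 1 − (1 − 0.919000)(1 − 0.959000) = 0.996679
Parallel (M3 and M4): 1 − (1 − 0.828000)(1 − 0.803000) = 0.966116
Series ([0.996679] and [0.966116]): 0.996679 × 0.966116 = 0.962908
Series (M5 and M6): 0.808000 × 0.984000 = 0.795072
Parallel ([0.962908] and [0.795072]): 1 − (1 − 0.962908)(1 − 0.795072) = 0.9924

0.9924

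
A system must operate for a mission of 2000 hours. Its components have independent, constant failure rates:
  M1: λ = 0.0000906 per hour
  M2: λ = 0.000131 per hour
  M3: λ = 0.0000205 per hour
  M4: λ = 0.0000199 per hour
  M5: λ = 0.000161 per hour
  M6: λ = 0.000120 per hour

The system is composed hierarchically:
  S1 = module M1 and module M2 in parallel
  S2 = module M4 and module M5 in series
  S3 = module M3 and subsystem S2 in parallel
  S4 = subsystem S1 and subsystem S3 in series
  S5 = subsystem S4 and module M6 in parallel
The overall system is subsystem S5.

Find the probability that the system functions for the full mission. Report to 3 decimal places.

0.989

R(M1) = exp(−0.0000906 × 2000) = 0.83427
R(M2) = exp(−0.000131 × 2000) = 0.76951
R(M3) = exp(−0.0000205 × 2000) = 0.95983
R(M4) = exp(−0.0000199 × 2000) = 0.96098
R(M5) = exp(−0.000161 × 2000) = 0.72470
R(M6) = exp(−0.000120 × 2000) = 0.78663
Parallel (M1 and M2): 1 − (1 − 0.83427)(1 − 0.76951) = 0.96180
Series (M4 and M5): 0.96098 × 0.72470 = 0.69642
Parallel (M3 and [0.69642]): 1 − (1 − 0.95983)(1 − 0.69642) = 0.98781
Series ([0.96180] and [0.98781]): 0.96180 × 0.98781 = 0.95008
Parallel ([0.95008] and M6): 1 − (1 − 0.95008)(1 − 0.78663) = 0.989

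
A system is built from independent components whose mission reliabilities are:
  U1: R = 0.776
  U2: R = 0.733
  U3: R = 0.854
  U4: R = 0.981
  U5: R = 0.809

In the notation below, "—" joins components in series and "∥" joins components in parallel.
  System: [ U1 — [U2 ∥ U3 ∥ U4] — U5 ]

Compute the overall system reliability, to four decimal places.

0.6273

Parallel (U2, U3, and U4): 1 − (1 − 0.733000)(1 − 0.854000)(1 − 0.981000) = 0.999259
Series (U1, [0.999259], and U5): 0.776000 × 0.999259 × 0.809000 = 0.6273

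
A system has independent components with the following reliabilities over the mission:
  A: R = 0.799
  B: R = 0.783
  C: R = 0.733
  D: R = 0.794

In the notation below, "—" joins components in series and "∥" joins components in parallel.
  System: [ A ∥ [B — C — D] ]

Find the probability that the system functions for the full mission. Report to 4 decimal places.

Series (B, C, and D): 0.783000 × 0.733000 × 0.794000 = 0.455708
Parallel (A and [0.455708]): 1 − (1 − 0.799000)(1 − 0.455708) = 0.8906

0.8906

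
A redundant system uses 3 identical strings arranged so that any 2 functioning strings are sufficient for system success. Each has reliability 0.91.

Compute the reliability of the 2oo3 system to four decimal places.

R = Σ_{i=2}^{3} C(3,i) p^i (1−p)^{3−i} with p = 0.91
C(3,2)·0.91^2·0.09^1 = 0.223587
C(3,3)·0.91^3·0.09^0 = 0.753571
Sum = 0.9772

0.9772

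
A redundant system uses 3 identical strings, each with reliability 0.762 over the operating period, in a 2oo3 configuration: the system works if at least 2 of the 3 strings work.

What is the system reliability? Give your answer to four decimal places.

R = Σ_{i=2}^{3} C(3,i) p^i (1−p)^{3−i} with p = 0.762
C(3,2)·0.762^2·0.238^1 = 0.414580
C(3,3)·0.762^3·0.238^0 = 0.442451
Sum = 0.8570

0.8570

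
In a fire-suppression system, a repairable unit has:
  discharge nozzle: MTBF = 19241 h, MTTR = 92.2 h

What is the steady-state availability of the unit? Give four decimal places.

A(discharge nozzle) = MTBF/(MTBF+MTTR) = 19241/(19241+92.2) = 0.9952

0.9952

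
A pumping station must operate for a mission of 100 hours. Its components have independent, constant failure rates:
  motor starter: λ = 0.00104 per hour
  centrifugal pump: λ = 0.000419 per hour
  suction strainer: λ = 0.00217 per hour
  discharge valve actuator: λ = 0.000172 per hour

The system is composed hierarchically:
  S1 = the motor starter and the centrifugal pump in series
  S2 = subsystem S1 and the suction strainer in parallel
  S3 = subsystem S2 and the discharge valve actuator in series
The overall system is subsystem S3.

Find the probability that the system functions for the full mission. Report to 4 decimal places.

R(motor starter) = exp(−0.00104 × 100) = 0.901225
R(centrifugal pump) = exp(−0.000419 × 100) = 0.958966
R(suction strainer) = exp(−0.00217 × 100) = 0.804930
R(discharge valve actuator) = exp(−0.000172 × 100) = 0.982947
Series (motor starter and centrifugal pump): 0.901225 × 0.958966 = 0.864244
Parallel ([0.864244] and suction strainer): 1 − (1 − 0.864244)(1 − 0.804930) = 0.973518
Series ([0.973518] and discharge valve actuator): 0.973518 × 0.982947 = 0.9569

0.9569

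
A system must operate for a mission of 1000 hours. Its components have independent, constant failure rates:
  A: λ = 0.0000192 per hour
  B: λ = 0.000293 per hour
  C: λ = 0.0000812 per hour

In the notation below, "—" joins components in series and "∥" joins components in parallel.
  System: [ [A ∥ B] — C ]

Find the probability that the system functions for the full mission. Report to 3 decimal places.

R(A) = exp(−0.0000192 × 1000) = 0.98098
R(B) = exp(−0.000293 × 1000) = 0.74602
R(C) = exp(−0.0000812 × 1000) = 0.92201
Parallel (A and B): 1 − (1 − 0.98098)(1 − 0.74602) = 0.99517
Series ([0.99517] and C): 0.99517 × 0.92201 = 0.918

0.918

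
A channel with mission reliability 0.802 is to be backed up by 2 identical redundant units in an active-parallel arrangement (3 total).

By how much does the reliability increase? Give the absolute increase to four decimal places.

0.1902

R_before = 0.802
R_after = 1 − (1 − 0.802)^3 = 0.9922
ΔR = 0.9922 − 0.802 = 0.1902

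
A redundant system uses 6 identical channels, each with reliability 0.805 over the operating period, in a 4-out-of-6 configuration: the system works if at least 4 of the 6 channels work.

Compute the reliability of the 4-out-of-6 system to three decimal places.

R = Σ_{i=4}^{6} C(6,i) p^i (1−p)^{6−i} with p = 0.805
C(6,4)·0.805^4·0.195^2 = 0.23952
C(6,5)·0.805^5·0.195^1 = 0.39552
C(6,6)·0.805^6·0.195^0 = 0.27213
Sum = 0.907

0.907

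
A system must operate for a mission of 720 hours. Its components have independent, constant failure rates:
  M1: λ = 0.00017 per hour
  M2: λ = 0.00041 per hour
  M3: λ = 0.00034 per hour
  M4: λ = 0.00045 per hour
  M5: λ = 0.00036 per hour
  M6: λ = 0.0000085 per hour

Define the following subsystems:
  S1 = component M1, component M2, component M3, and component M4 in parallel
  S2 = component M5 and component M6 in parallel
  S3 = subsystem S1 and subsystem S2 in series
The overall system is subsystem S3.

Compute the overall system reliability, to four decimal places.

R(M1) = exp(−0.00017 × 720) = 0.884794
R(M2) = exp(−0.00041 × 720) = 0.744383
R(M3) = exp(−0.00034 × 720) = 0.782861
R(M4) = exp(−0.00045 × 720) = 0.723250
R(M5) = exp(−0.00036 × 720) = 0.771669
R(M6) = exp(−0.0000085 × 720) = 0.993899
Parallel (M1, M2, M3, and M4): 1 − (1 − 0.884794)(1 − 0.744383)(1 − 0.782861)(1 − 0.723250) = 0.998230
Parallel (M5 and M6): 1 − (1 − 0.771669)(1 − 0.993899) = 0.998607
Series ([0.998230] and [0.998607]): 0.998230 × 0.998607 = 0.9968

0.9968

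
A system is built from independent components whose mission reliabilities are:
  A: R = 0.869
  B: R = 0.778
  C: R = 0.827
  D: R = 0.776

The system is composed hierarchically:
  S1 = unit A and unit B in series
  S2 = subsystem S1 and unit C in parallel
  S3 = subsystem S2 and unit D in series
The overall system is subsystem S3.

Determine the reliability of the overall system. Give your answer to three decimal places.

0.733

Series (A and B): 0.86900 × 0.77800 = 0.67608
Parallel ([0.67608] and C): 1 − (1 − 0.67608)(1 − 0.82700) = 0.94396
Series ([0.94396] and D): 0.94396 × 0.77600 = 0.733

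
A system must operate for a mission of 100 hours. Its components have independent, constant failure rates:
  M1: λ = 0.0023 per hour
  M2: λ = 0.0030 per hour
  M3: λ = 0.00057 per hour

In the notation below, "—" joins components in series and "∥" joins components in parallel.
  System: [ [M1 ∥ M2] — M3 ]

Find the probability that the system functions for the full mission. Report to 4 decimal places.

R(M1) = exp(−0.0023 × 100) = 0.794534
R(M2) = exp(−0.0030 × 100) = 0.740818
R(M3) = exp(−0.00057 × 100) = 0.944594
Parallel (M1 and M2): 1 − (1 − 0.794534)(1 − 0.740818) = 0.946747
Series ([0.946747] and M3): 0.946747 × 0.944594 = 0.8943

0.8943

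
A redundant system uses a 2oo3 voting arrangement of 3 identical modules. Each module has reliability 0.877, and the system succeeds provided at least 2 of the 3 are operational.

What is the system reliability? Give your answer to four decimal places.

R = Σ_{i=2}^{3} C(3,i) p^i (1−p)^{3−i} with p = 0.877
C(3,2)·0.877^2·0.123^1 = 0.283809
C(3,3)·0.877^3·0.123^0 = 0.674526
Sum = 0.9583

0.9583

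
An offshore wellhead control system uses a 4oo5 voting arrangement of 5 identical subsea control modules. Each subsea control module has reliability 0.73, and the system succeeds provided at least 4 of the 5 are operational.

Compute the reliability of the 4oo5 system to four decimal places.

R = Σ_{i=4}^{5} C(5,i) p^i (1−p)^{5−i} with p = 0.73
C(5,4)·0.73^4·0.27^1 = 0.383376
C(5,5)·0.73^5·0.27^0 = 0.207307
Sum = 0.5907

0.5907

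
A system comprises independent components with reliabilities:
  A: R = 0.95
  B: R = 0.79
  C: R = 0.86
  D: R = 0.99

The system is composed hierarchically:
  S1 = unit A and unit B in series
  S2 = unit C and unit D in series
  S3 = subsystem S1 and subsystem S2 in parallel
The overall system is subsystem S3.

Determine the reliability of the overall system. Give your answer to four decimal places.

Series (A and B): 0.950000 × 0.790000 = 0.750500
Series (C and D): 0.860000 × 0.990000 = 0.851400
Parallel ([0.750500] and [0.851400]): 1 − (1 − 0.750500)(1 − 0.851400) = 0.9629

0.9629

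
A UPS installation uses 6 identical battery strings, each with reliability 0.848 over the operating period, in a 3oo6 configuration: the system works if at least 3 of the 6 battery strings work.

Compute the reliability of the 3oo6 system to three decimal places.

R = Σ_{i=3}^{6} C(6,i) p^i (1−p)^{6−i} with p = 0.848
C(6,3)·0.848^3·0.152^3 = 0.04283
C(6,4)·0.848^4·0.152^2 = 0.17921
C(6,5)·0.848^5·0.152^1 = 0.39992
C(6,6)·0.848^6·0.152^0 = 0.37186
Sum = 0.994

0.994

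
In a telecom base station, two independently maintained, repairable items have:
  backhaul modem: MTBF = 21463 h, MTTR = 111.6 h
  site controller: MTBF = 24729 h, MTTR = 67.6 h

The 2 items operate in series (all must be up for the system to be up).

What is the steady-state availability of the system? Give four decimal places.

0.9921

A(backhaul modem) = MTBF/(MTBF+MTTR) = 21463/(21463+111.6) = 0.994827
A(site controller) = MTBF/(MTBF+MTTR) = 24729/(24729+67.6) = 0.997274
Series availability: 0.994827 × 0.997274 = 0.9921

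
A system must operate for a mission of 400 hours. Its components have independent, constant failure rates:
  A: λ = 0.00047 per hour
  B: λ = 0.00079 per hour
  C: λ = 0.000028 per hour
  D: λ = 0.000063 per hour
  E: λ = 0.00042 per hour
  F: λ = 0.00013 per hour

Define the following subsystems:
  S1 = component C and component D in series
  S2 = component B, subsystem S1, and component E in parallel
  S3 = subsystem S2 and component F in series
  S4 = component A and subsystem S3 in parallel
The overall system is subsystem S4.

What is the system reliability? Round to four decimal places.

R(A) = exp(−0.00047 × 400) = 0.828615
R(B) = exp(−0.00079 × 400) = 0.729059
R(C) = exp(−0.000028 × 400) = 0.988862
R(D) = exp(−0.000063 × 400) = 0.975115
R(E) = exp(−0.00042 × 400) = 0.845354
R(F) = exp(−0.00013 × 400) = 0.949329
Series (C and D): 0.988862 × 0.975115 = 0.964254
Parallel (B, [0.964254], and E): 1 − (1 − 0.729059)(1 − 0.964254)(1 − 0.845354) = 0.998502
Series ([0.998502] and F): 0.998502 × 0.949329 = 0.947907
Parallel (A and [0.947907]): 1 − (1 − 0.828615)(1 − 0.947907) = 0.9911

0.9911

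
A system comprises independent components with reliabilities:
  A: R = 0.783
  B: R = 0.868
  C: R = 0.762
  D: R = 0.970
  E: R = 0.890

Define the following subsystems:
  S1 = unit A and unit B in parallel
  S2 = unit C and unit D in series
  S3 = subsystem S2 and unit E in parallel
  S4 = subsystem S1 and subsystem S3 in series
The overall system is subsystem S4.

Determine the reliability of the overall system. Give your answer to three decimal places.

0.943

Parallel (A and B): 1 − (1 − 0.78300)(1 − 0.86800) = 0.97136
Series (C and D): 0.76200 × 0.97000 = 0.73914
Parallel ([0.73914] and E): 1 − (1 − 0.73914)(1 − 0.89000) = 0.97131
Series ([0.97136] and [0.97131]): 0.97136 × 0.97131 = 0.943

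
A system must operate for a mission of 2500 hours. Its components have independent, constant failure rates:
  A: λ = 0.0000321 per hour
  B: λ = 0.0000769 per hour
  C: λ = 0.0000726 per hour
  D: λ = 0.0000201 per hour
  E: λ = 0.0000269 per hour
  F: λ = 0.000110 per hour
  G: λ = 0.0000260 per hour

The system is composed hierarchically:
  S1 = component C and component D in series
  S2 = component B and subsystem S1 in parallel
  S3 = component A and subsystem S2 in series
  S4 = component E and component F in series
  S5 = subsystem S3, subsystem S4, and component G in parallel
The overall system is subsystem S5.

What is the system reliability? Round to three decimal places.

0.998

R(A) = exp(−0.0000321 × 2500) = 0.92289
R(B) = exp(−0.0000769 × 2500) = 0.82510
R(C) = exp(−0.0000726 × 2500) = 0.83402
R(D) = exp(−0.0000201 × 2500) = 0.95099
R(E) = exp(−0.0000269 × 2500) = 0.93496
R(F) = exp(−0.000110 × 2500) = 0.75957
R(G) = exp(−0.0000260 × 2500) = 0.93707
Series (C and D): 0.83402 × 0.95099 = 0.79314
Parallel (B and [0.79314]): 1 − (1 − 0.82510)(1 − 0.79314) = 0.96382
Series (A and [0.96382]): 0.92289 × 0.96382 = 0.88950
Series (E and F): 0.93496 × 0.75957 = 0.71017
Parallel ([0.88950], [0.71017], and G): 1 − (1 − 0.88950)(1 − 0.71017)(1 − 0.93707) = 0.998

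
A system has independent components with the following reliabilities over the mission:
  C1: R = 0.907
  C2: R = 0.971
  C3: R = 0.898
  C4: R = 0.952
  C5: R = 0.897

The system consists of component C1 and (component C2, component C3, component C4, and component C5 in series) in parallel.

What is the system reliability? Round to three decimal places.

0.976

Series (C2, C3, C4, and C5): 0.97100 × 0.89800 × 0.95200 × 0.89700 = 0.74460
Parallel (C1 and [0.74460]): 1 − (1 − 0.90700)(1 − 0.74460) = 0.976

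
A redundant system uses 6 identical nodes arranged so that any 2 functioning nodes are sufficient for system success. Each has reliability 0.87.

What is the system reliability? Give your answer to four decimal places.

0.9998

R = Σ_{i=2}^{6} C(6,i) p^i (1−p)^{6−i} with p = 0.87
C(6,2)·0.87^2·0.13^4 = 0.003243
C(6,3)·0.87^3·0.13^3 = 0.028935
C(6,4)·0.87^4·0.13^2 = 0.145230
C(6,5)·0.87^5·0.13^1 = 0.388768
C(6,6)·0.87^6·0.13^0 = 0.433626
Sum = 0.9998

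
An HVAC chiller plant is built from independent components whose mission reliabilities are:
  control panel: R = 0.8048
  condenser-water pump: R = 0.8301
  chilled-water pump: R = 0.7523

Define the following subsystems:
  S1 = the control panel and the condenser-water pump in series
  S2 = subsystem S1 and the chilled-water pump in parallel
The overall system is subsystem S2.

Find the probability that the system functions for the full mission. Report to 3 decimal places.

0.918

Series (control panel and condenser-water pump): 0.80480 × 0.83010 = 0.66806
Parallel ([0.66806] and chilled-water pump): 1 − (1 − 0.66806)(1 − 0.75230) = 0.918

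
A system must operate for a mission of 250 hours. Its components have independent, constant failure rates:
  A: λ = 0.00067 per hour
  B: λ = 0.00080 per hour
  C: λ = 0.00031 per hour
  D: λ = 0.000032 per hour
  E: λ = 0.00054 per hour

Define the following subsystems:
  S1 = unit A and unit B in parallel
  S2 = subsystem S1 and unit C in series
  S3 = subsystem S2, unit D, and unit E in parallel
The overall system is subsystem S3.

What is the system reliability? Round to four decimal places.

0.9999

R(A) = exp(−0.00067 × 250) = 0.845777
R(B) = exp(−0.00080 × 250) = 0.818731
R(C) = exp(−0.00031 × 250) = 0.925427
R(D) = exp(−0.000032 × 250) = 0.992032
R(E) = exp(−0.00054 × 250) = 0.873716
Parallel (A and B): 1 − (1 − 0.845777)(1 − 0.818731) = 0.972044
Series ([0.972044] and C): 0.972044 × 0.925427 = 0.899556
Parallel ([0.899556], D, and E): 1 − (1 − 0.899556)(1 − 0.992032)(1 − 0.873716) = 0.9999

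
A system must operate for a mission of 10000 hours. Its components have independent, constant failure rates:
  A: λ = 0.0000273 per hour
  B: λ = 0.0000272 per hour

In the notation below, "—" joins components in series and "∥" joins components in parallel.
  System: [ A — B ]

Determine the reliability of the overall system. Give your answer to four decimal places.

0.5798

R(A) = exp(−0.0000273 × 10000) = 0.761093
R(B) = exp(−0.0000272 × 10000) = 0.761854
Series (A and B): 0.761093 × 0.761854 = 0.5798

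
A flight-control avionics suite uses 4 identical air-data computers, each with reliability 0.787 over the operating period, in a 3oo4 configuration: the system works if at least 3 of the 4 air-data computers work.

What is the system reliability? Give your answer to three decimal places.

R = Σ_{i=3}^{4} C(4,i) p^i (1−p)^{4−i} with p = 0.787
C(4,3)·0.787^3·0.213^1 = 0.41530
C(4,4)·0.787^4·0.213^0 = 0.38362
Sum = 0.799

0.799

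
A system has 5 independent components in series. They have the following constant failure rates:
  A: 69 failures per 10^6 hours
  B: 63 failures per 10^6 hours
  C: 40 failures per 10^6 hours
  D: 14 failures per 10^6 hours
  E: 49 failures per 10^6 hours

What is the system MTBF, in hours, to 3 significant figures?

4260

Series of exponential components: λ_sys = Σ λ_i
λ_sys = 0.000069 + 0.000063 + 0.000040 + 0.000014 + 0.000049 = 2.3500e-04 /h
MTBF = 1 / λ_sys = 4260 h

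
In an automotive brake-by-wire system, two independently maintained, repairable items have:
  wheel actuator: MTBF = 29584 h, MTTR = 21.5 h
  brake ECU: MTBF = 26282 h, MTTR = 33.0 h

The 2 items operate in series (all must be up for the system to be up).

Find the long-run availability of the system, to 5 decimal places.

0.99802

A(wheel actuator) = MTBF/(MTBF+MTTR) = 29584/(29584+21.5) = 0.999274
A(brake ECU) = MTBF/(MTBF+MTTR) = 26282/(26282+33.0) = 0.998746
Series availability: 0.999274 × 0.998746 = 0.99802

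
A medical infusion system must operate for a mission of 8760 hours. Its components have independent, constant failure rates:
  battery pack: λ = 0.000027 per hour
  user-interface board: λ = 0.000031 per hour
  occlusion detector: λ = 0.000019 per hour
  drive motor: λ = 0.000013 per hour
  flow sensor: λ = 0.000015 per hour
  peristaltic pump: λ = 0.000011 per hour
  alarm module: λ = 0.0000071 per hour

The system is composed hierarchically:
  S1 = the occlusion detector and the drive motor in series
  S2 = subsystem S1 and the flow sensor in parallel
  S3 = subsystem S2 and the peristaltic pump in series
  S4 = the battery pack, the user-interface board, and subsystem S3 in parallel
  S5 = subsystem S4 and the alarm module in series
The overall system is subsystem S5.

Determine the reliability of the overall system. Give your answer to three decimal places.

R(battery pack) = exp(−0.000027 × 8760) = 0.78937
R(user-interface board) = exp(−0.000031 × 8760) = 0.76219
R(occlusion detector) = exp(−0.000019 × 8760) = 0.84667
R(drive motor) = exp(−0.000013 × 8760) = 0.89237
R(flow sensor) = exp(−0.000015 × 8760) = 0.87687
R(peristaltic pump) = exp(−0.000011 × 8760) = 0.90814
R(alarm module) = exp(−0.0000071 × 8760) = 0.93970
Series (occlusion detector and drive motor): 0.84667 × 0.89237 = 0.75554
Parallel ([0.75554] and flow sensor): 1 − (1 − 0.75554)(1 − 0.87687) = 0.96990
Series ([0.96990] and peristaltic pump): 0.96990 × 0.90814 = 0.88080
Parallel (battery pack, user-interface board, and [0.88080]): 1 − (1 − 0.78937)(1 − 0.76219)(1 − 0.88080) = 0.99403
Series ([0.99403] and alarm module): 0.99403 × 0.93970 = 0.934

0.934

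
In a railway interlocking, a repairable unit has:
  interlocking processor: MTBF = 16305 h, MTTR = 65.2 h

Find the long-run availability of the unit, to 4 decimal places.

0.9960

A(interlocking processor) = MTBF/(MTBF+MTTR) = 16305/(16305+65.2) = 0.9960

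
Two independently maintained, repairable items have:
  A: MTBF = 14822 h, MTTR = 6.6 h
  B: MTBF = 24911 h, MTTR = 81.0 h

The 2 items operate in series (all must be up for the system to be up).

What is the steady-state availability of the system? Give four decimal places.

0.9963

A(A) = MTBF/(MTBF+MTTR) = 14822/(14822+6.6) = 0.999555
A(B) = MTBF/(MTBF+MTTR) = 24911/(24911+81.0) = 0.996759
Series availability: 0.999555 × 0.996759 = 0.9963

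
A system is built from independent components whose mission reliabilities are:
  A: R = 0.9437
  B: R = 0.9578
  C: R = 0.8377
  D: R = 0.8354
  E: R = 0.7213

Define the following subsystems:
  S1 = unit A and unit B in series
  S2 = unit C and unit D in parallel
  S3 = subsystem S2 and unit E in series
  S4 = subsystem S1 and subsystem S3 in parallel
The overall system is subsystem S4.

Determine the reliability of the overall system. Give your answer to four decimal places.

0.9714

Series (A and B): 0.943700 × 0.957800 = 0.903876
Parallel (C and D): 1 − (1 − 0.837700)(1 − 0.835400) = 0.973285
Series ([0.973285] and E): 0.973285 × 0.721300 = 0.702030
Parallel ([0.903876] and [0.702030]): 1 − (1 − 0.903876)(1 − 0.702030) = 0.9714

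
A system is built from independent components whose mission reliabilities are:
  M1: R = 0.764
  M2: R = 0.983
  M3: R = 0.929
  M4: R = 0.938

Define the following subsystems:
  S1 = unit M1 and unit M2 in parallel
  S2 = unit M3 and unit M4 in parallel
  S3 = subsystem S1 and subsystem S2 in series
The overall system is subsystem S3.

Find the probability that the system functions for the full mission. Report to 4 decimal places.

0.9916

Parallel (M1 and M2): 1 − (1 − 0.764000)(1 − 0.983000) = 0.995988
Parallel (M3 and M4): 1 − (1 − 0.929000)(1 − 0.938000) = 0.995598
Series ([0.995988] and [0.995598]): 0.995988 × 0.995598 = 0.9916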